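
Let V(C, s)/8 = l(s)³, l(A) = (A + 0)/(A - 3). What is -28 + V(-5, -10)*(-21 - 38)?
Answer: -533516/2197 ≈ -242.84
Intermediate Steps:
l(A) = A/(-3 + A)
V(C, s) = 8*s³/(-3 + s)³ (V(C, s) = 8*(s/(-3 + s))³ = 8*(s³/(-3 + s)³) = 8*s³/(-3 + s)³)
-28 + V(-5, -10)*(-21 - 38) = -28 + (8*(-10)³/(-3 - 10)³)*(-21 - 38) = -28 + (8*(-1000)/(-13)³)*(-59) = -28 + (8*(-1000)*(-1/2197))*(-59) = -28 + (8000/2197)*(-59) = -28 - 472000/2197 = -533516/2197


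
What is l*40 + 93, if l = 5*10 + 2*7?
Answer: 2653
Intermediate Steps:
l = 64 (l = 50 + 14 = 64)
l*40 + 93 = 64*40 + 93 = 2560 + 93 = 2653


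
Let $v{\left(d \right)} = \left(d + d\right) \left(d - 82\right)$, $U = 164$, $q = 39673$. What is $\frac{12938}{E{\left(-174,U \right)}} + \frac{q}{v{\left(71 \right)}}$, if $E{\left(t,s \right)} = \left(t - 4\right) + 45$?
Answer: $- \frac{25485665}{207746} \approx -122.68$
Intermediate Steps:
$E{\left(t,s \right)} = 41 + t$ ($E{\left(t,s \right)} = \left(-4 + t\right) + 45 = 41 + t$)
$v{\left(d \right)} = 2 d \left(-82 + d\right)$
$\frac{12938}{E{\left(-174,U \right)}} + \frac{q}{v{\left(71 \right)}} = \frac{12938}{41 - 174} + \frac{39673}{2 \cdot 71 \left(-82 + 71\right)} = \frac{12938}{-133} + \frac{39673}{2 \cdot 71 \left(-11\right)} = 12938 \left(- \frac{1}{133}\right) + \frac{39673}{-1562} = - \frac{12938}{133} + 39673 \left(- \frac{1}{1562}\right) = - \frac{12938}{133} - \frac{39673}{1562} = - \frac{25485665}{207746}$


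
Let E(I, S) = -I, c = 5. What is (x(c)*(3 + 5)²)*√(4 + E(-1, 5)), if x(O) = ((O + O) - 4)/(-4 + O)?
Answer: 384*√5 ≈ 858.65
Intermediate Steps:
x(O) = (-4 + 2*O)/(-4 + O) (x(O) = (2*O - 4)/(-4 + O) = (-4 + 2*O)/(-4 + O))
(x(c)*(3 + 5)²)*√(4 + E(-1, 5)) = ((2*(-2 + 5)/(-4 + 5))*(3 + 5)²)*√(4 - 1*(-1)) = ((2*3/1)*8²)*√(4 + 1) = ((2*1*3)*64)*√5 = (6*64)*√5 = 384*√5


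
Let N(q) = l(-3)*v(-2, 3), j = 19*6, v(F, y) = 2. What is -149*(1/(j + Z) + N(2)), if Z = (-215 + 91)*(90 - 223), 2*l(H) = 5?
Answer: -12371619/16606 ≈ -745.01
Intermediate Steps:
j = 114
l(H) = 5/2 (l(H) = (½)*5 = 5/2)
Z = 16492 (Z = -124*(-133) = 16492)
N(q) = 5 (N(q) = (5/2)*2 = 5)
-149*(1/(j + Z) + N(2)) = -149*(1/(114 + 16492) + 5) = -149*(1/16606 + 5) = -149*83031/16606 = -12371619/16606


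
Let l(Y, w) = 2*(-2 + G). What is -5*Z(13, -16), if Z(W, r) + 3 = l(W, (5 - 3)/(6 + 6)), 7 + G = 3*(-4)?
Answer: 225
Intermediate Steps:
G = -19 (G = -7 + 3*(-4) = -7 - 12 = -19)
l(Y, w) = -42 (l(Y, w) = 2*(-2 - 19) = 2*(-21) = -42)
Z(W, r) = -45 (Z(W, r) = -3 - 42 = -45)
-5*Z(13, -16) = -5*(-45) = 225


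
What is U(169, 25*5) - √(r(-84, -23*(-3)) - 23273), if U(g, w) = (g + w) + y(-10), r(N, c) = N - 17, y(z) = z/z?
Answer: 295 - I*√23374 ≈ 295.0 - 152.89*I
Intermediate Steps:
y(z) = 1
r(N, c) = -17 + N
U(g, w) = 1 + g + w (U(g, w) = (g + w) + 1 = 1 + g + w)
U(169, 25*5) - √(r(-84, -23*(-3)) - 23273) = (1 + 169 + 25*5) - √((-17 - 84) - 23273) = (1 + 169 + 125) - √(-101 - 23273) = 295 - √(-23374) = 295 - I*√23374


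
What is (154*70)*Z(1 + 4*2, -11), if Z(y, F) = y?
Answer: 97020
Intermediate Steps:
(154*70)*Z(1 + 4*2, -11) = (154*70)*(1 + 4*2) = 10780*(1 + 8) = 10780*9 = 97020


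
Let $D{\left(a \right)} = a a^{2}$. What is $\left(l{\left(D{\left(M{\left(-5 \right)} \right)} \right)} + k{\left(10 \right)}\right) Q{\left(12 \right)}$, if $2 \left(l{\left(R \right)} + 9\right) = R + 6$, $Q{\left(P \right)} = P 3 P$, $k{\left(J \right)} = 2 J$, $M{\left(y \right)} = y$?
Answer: $-20952$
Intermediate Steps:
$D{\left(a \right)} = a^{3}$
$Q{\left(P \right)} = 3 P^{2}$ ($Q{\left(P \right)} = 3 P P = 3 P^{2}$)
$l{\left(R \right)} = -6 + \frac{R}{2}$ ($l{\left(R \right)} = -9 + \frac{R + 6}{2} = -9 + \frac{6 + R}{2} = -9 + \left(3 + \frac{R}{2}\right) = -6 + \frac{R}{2}$)
$\left(l{\left(D{\left(M{\left(-5 \right)} \right)} \right)} + k{\left(10 \right)}\right) Q{\left(12 \right)} = \left(\left(-6 + \frac{\left(-5\right)^{3}}{2}\right) + 2 \cdot 10\right) 3 \cdot 12^{2} = \left(\left(-6 + \frac{1}{2} \left(-125\right)\right) + 20\right) 3 \cdot 144 = \left(\left(-6 - \frac{125}{2}\right) + 20\right) 432 = \left(- \frac{137}{2} + 20\right) 432 = \left(- \frac{97}{2}\right) 432 = -20952$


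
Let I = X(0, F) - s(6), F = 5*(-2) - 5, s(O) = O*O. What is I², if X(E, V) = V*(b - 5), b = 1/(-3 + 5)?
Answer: 3969/4 ≈ 992.25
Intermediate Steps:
s(O) = O²
F = -15 (F = -10 - 5 = -15)
b = ½ (b = 1/2 = ½ ≈ 0.50000)
X(E, V) = -9*V/2 (X(E, V) = V*(½ - 5) = V*(-9/2) = -9*V/2)
I = 63/2 (I = -9/2*(-15) - 1*6² = 135/2 - 1*36 = 135/2 - 36 = 63/2 ≈ 31.500)
I² = (63/2)² = 3969/4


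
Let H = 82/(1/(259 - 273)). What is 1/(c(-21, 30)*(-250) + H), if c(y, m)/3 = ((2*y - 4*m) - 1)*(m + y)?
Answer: 1/1099102 ≈ 9.0983e-7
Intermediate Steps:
H = -1148 (H = 82/(1/(-14)) = 82/(-1/14) = 82*(-14) = -1148)
c(y, m) = 3*(m + y)*(-1 - 4*m + 2*y) (c(y, m) = 3*(((2*y - 4*m) - 1)*(m + y)) = 3*(((-4*m + 2*y) - 1)*(m + y)) = 3*((-1 - 4*m + 2*y)*(m + y)) = 3*((m + y)*(-1 - 4*m + 2*y)) = 3*(m + y)*(-1 - 4*m + 2*y))
1/(c(-21, 30)*(-250) + H) = 1/((-12*30² - 3*30 - 3*(-21) + 6*(-21)² - 6*30*(-21))*(-250) - 1148) = 1/((-12*900 - 90 + 63 + 6*441 + 3780)*(-250) - 1148) = 1/((-10800 - 90 + 63 + 2646 + 3780)*(-250) - 1148) = 1/(-4401*(-250) - 1148) = 1/(1100250 - 1148) = 1/1099102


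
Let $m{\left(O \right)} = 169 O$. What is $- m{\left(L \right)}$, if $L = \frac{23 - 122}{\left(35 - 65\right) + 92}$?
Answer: $\frac{16731}{62} \approx 269.85$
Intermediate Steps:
$L = - \frac{99}{62}$ ($L = - \frac{99}{\left(35 - 65\right) + 92} = - \frac{99}{-30 + 92} = - \frac{99}{62} \approx -1.5968$)
$- m{\left(L \right)} = - \frac{169 \left(-99\right)}{62} = \left(-1\right) \left(- \frac{16731}{62}\right) = \frac{16731}{62}$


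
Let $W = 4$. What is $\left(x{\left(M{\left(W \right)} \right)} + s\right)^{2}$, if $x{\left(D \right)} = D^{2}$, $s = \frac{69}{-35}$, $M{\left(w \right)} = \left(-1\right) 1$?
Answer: $\frac{1156}{1225} \approx 0.94367$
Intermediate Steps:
$M{\left(w \right)} = -1$
$s = - \frac{69}{35}$ ($s = 69 \left(- \frac{1}{35}\right) = - \frac{69}{35} \approx -1.9714$)
$\left(x{\left(M{\left(W \right)} \right)} + s\right)^{2} = \left(\left(-1\right)^{2} - \frac{69}{35}\right)^{2} = \left(1 - \frac{69}{35}\right)^{2} = \left(- \frac{34}{35}\right)^{2} = \frac{1156}{1225}$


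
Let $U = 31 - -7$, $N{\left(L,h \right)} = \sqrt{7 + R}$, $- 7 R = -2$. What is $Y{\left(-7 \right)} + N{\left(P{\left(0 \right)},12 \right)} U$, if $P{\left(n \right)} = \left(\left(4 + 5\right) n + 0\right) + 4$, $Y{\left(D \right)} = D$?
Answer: $-7 + \frac{38 \sqrt{357}}{7} \approx 95.57$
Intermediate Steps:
$R = \frac{2}{7}$ ($R = \left(- \frac{1}{7}\right) \left(-2\right) = \frac{2}{7} \approx 0.28571$)
$P{\left(n \right)} = 4 + 9 n$ ($P{\left(n \right)} = \left(9 n + 0\right) + 4 = 9 n + 4 = 4 + 9 n$)
$N{\left(L,h \right)} = \frac{\sqrt{357}}{7}$ ($N{\left(L,h \right)} = \sqrt{7 + \frac{2}{7}} = \sqrt{\frac{51}{7}} = \frac{\sqrt{357}}{7}$)
$U = 38$ ($U = 31 + 7 = 38$)
$Y{\left(-7 \right)} + N{\left(P{\left(0 \right)},12 \right)} U = -7 + \frac{\sqrt{357}}{7} \cdot 38 = -7 + \frac{38 \sqrt{357}}{7}$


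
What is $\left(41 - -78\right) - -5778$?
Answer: $5897$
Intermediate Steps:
$\left(41 - -78\right) - -5778 = \left(41 + 78\right) + 5778 = 119 + 5778 = 5897$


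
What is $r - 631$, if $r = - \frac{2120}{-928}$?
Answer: $- \frac{72931}{116} \approx -628.72$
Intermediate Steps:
$r = \frac{265}{116}$ ($r = \left(-2120\right) \left(- \frac{1}{928}\right) = \frac{265}{116} \approx 2.2845$)
$r - 631 = \frac{265}{116} - 631 = - \frac{72931}{116}$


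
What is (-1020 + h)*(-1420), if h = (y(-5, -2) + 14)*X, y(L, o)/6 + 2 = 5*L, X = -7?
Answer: -22720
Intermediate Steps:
y(L, o) = -12 + 30*L (y(L, o) = -12 + 6*(5*L) = -12 + 30*L)
h = 1036 (h = ((-12 + 30*(-5)) + 14)*(-7) = ((-12 - 150) + 14)*(-7) = (-162 + 14)*(-7) = -148*(-7) = 1036)
(-1020 + h)*(-1420) = (-1020 + 1036)*(-1420) = 16*(-1420) = -22720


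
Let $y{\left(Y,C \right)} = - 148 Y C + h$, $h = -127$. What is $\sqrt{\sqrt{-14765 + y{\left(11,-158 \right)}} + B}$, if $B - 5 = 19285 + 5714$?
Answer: $\sqrt{25004 + 2 \sqrt{60583}} \approx 159.68$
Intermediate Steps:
$B = 25004$ ($B = 5 + \left(19285 + 5714\right) = 5 + 24999 = 25004$)
$y{\left(Y,C \right)} = -127 - 148 C Y$ ($y{\left(Y,C \right)} = - 148 Y C - 127 = - 148 C Y - 127 = -127 - 148 C Y$)
$\sqrt{\sqrt{-14765 + y{\left(11,-158 \right)}} + B} = \sqrt{\sqrt{-14765 - \left(127 - 257224\right)} + 25004} = \sqrt{\sqrt{-14765 + \left(-127 + 257224\right)} + 25004} = \sqrt{\sqrt{-14765 + 257097} + 25004} = \sqrt{\sqrt{242332} + 25004} = \sqrt{2 \sqrt{60583} + 25004} = \sqrt{25004 + 2 \sqrt{60583}}$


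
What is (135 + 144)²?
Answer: 77841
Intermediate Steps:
(135 + 144)² = 279² = 77841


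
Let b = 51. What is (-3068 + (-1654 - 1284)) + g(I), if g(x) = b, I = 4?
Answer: -5955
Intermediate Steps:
g(x) = 51
(-3068 + (-1654 - 1284)) + g(I) = (-3068 + (-1654 - 1284)) + 51 = (-3068 - 2938) + 51 = -6006 + 51 = -5955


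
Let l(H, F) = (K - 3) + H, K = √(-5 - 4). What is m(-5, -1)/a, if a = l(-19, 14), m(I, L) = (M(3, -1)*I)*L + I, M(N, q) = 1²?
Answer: 0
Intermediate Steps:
K = 3*I (K = √(-9) = 3*I ≈ 3.0*I)
M(N, q) = 1
l(H, F) = -3 + H + 3*I (l(H, F) = (3*I - 3) + H = (-3 + 3*I) + H = -3 + H + 3*I)
m(I, L) = I + I*L (m(I, L) = (1*I)*L + I = I*L + I = I + I*L)
a = -22 + 3*I (a = -3 - 19 + 3*I = -22 + 3*I ≈ -22.0 + 3.0*I)
m(-5, -1)/a = (-5*(1 - 1))/(-22 + 3*I) = (-5*0)*((-22 - 3*I)/493) = 0*((-22 - 3*I)/493) = 0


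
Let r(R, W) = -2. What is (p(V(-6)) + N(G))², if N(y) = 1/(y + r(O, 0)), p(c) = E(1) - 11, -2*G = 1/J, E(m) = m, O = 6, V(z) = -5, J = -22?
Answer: 835396/7569 ≈ 110.37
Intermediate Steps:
G = 1/44 (G = -½/(-22) = -½*(-1/22) = 1/44 ≈ 0.022727)
p(c) = -10 (p(c) = 1 - 11 = -10)
N(y) = 1/(-2 + y) (N(y) = 1/(y - 2) = 1/(-2 + y))
(p(V(-6)) + N(G))² = (-10 + 1/(-2 + 1/44))² = (-10 + 1/(-87/44))² = (-10 - 44/87)² = (-914/87)² = 835396/7569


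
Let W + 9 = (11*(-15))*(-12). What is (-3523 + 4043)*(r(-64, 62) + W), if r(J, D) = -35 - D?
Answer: 974480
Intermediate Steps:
W = 1971 (W = -9 + (11*(-15))*(-12) = -9 - 165*(-12) = -9 + 1980 = 1971)
(-3523 + 4043)*(r(-64, 62) + W) = (-3523 + 4043)*((-35 - 1*62) + 1971) = 520*((-35 - 62) + 1971) = 520*(-97 + 1971) = 520*1874 = 974480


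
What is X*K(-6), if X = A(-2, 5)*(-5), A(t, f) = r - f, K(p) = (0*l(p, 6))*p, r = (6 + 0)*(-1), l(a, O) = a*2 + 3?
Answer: 0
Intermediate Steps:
l(a, O) = 3 + 2*a (l(a, O) = 2*a + 3 = 3 + 2*a)
r = -6 (r = 6*(-1) = -6)
K(p) = 0 (K(p) = (0*(3 + 2*p))*p = 0*p = 0)
A(t, f) = -6 - f
X = 55 (X = (-6 - 1*5)*(-5) = (-6 - 5)*(-5) = -11*(-5) = 55)
X*K(-6) = 55*0 = 0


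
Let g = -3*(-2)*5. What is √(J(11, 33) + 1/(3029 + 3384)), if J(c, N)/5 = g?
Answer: √50983403/583 ≈ 12.247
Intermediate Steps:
g = 30 (g = 6*5 = 30)
J(c, N) = 150 (J(c, N) = 5*30 = 150)
√(J(11, 33) + 1/(3029 + 3384)) = √(150 + 1/(3029 + 3384)) = √(150 + 1/6413) = √(961951/6413) = √50983403/583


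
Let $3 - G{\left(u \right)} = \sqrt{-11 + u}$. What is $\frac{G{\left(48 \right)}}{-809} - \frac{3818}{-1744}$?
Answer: $\frac{1541765}{705448} + \frac{\sqrt{37}}{809} \approx 2.193$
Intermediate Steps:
$G{\left(u \right)} = 3 - \sqrt{-11 + u}$
$\frac{G{\left(48 \right)}}{-809} - \frac{3818}{-1744} = \frac{3 - \sqrt{-11 + 48}}{-809} - \frac{3818}{-1744} = \left(3 - \sqrt{37}\right) \left(- \frac{1}{809}\right) - - \frac{1909}{872} = \left(- \frac{3}{809} + \frac{\sqrt{37}}{809}\right) + \frac{1909}{872} = \frac{1541765}{705448} + \frac{\sqrt{37}}{809}$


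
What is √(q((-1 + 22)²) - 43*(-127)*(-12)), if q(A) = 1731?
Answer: 3*I*√7089 ≈ 252.59*I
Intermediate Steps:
√(q((-1 + 22)²) - 43*(-127)*(-12)) = √(1731 - 43*(-127)*(-12)) = √(1731 + 5461*(-12)) = √(1731 - 65532) = √(-63801) = 3*I*√7089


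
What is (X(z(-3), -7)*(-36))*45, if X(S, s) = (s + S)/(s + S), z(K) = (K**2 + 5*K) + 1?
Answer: -1620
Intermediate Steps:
z(K) = 1 + K**2 + 5*K
X(S, s) = 1 (X(S, s) = (S + s)/(S + s) = 1)
(X(z(-3), -7)*(-36))*45 = (1*(-36))*45 = -36*45 = -1620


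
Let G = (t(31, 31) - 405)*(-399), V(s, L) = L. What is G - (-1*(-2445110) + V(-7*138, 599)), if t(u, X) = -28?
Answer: -2272942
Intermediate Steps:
G = 172767 (G = (-28 - 405)*(-399) = -433*(-399) = 172767)
G - (-1*(-2445110) + V(-7*138, 599)) = 172767 - (-1*(-2445110) + 599) = 172767 - (2445110 + 599) = 172767 - 1*2445709 = 172767 - 2445709 = -2272942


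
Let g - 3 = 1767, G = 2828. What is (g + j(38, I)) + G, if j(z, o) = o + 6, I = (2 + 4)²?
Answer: 4640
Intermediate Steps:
I = 36 (I = 6² = 36)
j(z, o) = 6 + o
g = 1770 (g = 3 + 1767 = 1770)
(g + j(38, I)) + G = (1770 + (6 + 36)) + 2828 = (1770 + 42) + 2828 = 1812 + 2828 = 4640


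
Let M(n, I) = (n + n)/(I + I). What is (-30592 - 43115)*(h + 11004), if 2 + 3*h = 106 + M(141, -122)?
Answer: -99259030259/122 ≈ -8.1360e+8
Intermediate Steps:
M(n, I) = n/I (M(n, I) = (2*n)/((2*I)) = (2*n)*(1/(2*I)) = n/I)
h = 12547/366 (h = -2/3 + (106 + 141/(-122))/3 = -2/3 + (106 + 141*(-1/122))/3 = -2/3 + (106 - 141/122)/3 = -2/3 + (1/3)*(12791/122) = -2/3 + 12791/366 = 12547/366 ≈ 34.281)
(-30592 - 43115)*(h + 11004) = (-30592 - 43115)*(12547/366 + 11004) = -73707*4040011/366 = -99259030259/122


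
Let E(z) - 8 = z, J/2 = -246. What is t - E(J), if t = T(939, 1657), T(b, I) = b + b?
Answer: 2362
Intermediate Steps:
T(b, I) = 2*b
J = -492 (J = 2*(-246) = -492)
E(z) = 8 + z
t = 1878 (t = 2*939 = 1878)
t - E(J) = 1878 - (8 - 492) = 1878 - 1*(-484) = 1878 + 484 = 2362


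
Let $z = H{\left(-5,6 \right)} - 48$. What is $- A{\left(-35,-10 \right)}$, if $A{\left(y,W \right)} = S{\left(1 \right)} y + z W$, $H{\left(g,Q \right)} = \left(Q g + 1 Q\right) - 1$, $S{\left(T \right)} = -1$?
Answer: $-765$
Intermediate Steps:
$H{\left(g,Q \right)} = -1 + Q + Q g$ ($H{\left(g,Q \right)} = \left(Q g + Q\right) - 1 = \left(Q + Q g\right) - 1 = -1 + Q + Q g$)
$z = -73$ ($z = \left(-1 + 6 + 6 \left(-5\right)\right) - 48 = \left(-1 + 6 - 30\right) - 48 = -25 - 48 = -73$)
$A{\left(y,W \right)} = - y - 73 W$
$- A{\left(-35,-10 \right)} = - (\left(-1\right) \left(-35\right) - -730) = - (35 + 730) = \left(-1\right) 765 = -765$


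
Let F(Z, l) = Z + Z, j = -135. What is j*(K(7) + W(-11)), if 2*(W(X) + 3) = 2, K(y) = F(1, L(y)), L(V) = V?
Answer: 0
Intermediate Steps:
F(Z, l) = 2*Z
K(y) = 2 (K(y) = 2*1 = 2)
W(X) = -2 (W(X) = -3 + (½)*2 = -3 + 1 = -2)
j*(K(7) + W(-11)) = -135*(2 - 2) = -135*0 = 0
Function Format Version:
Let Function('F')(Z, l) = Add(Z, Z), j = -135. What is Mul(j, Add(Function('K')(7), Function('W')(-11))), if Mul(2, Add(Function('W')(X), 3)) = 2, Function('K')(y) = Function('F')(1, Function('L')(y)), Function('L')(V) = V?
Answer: 0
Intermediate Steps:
Function('F')(Z, l) = Mul(2, Z)
Function('K')(y) = 2 (Function('K')(y) = Mul(2, 1) = 2)
Function('W')(X) = -2 (Function('W')(X) = Add(-3, Mul(Rational(1, 2), 2)) = Add(-3, 1) = -2)
Mul(j, Add(Function('K')(7), Function('W')(-11))) = Mul(-135, Add(2, -2)) = Mul(-135, 0) = 0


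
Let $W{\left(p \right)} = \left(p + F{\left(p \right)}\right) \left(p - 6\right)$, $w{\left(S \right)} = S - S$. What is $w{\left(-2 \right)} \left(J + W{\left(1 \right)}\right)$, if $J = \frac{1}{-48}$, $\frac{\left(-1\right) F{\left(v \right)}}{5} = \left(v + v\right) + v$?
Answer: $0$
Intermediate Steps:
$F{\left(v \right)} = - 15 v$ ($F{\left(v \right)} = - 5 \left(\left(v + v\right) + v\right) = - 5 \left(2 v + v\right) = - 5 \cdot 3 v = - 15 v$)
$w{\left(S \right)} = 0$
$J = - \frac{1}{48} \approx -0.020833$
$W{\left(p \right)} = - 14 p \left(-6 + p\right)$ ($W{\left(p \right)} = \left(p - 15 p\right) \left(p - 6\right) = - 14 p \left(-6 + p\right)$)
$w{\left(-2 \right)} \left(J + W{\left(1 \right)}\right) = 0 \left(- \frac{1}{48} + 14 \cdot 1 \left(6 - 1\right)\right) = 0 \left(- \frac{1}{48} + 14 \cdot 1 \cdot 5\right) = 0 \left(- \frac{1}{48} + 70\right) = 0 \cdot \frac{3359}{48} = 0$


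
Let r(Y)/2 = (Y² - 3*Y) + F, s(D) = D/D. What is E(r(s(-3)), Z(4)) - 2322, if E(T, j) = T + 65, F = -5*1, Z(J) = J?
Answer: -2271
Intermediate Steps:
F = -5
s(D) = 1
r(Y) = -10 - 6*Y + 2*Y² (r(Y) = 2*((Y² - 3*Y) - 5) = 2*(-5 + Y² - 3*Y) = -10 - 6*Y + 2*Y²)
E(T, j) = 65 + T
E(r(s(-3)), Z(4)) - 2322 = (65 + (-10 - 6*1 + 2*1²)) - 2322 = (65 + (-10 - 6 + 2*1)) - 2322 = (65 + (-10 - 6 + 2)) - 2322 = (65 - 14) - 2322 = 51 - 2322 = -2271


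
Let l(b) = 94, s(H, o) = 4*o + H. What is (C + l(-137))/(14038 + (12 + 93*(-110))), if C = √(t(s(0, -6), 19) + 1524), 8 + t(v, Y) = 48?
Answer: 47/1910 + √391/1910 ≈ 0.034960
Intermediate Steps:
s(H, o) = H + 4*o
t(v, Y) = 40 (t(v, Y) = -8 + 48 = 40)
C = 2*√391 (C = √(40 + 1524) = √1564 = 2*√391 ≈ 39.547)
(C + l(-137))/(14038 + (12 + 93*(-110))) = (2*√391 + 94)/(14038 + (12 + 93*(-110))) = (94 + 2*√391)/(14038 + (12 - 10230)) = (94 + 2*√391)/(14038 - 10218) = (94 + 2*√391)/3820 = (94 + 2*√391)*(1/3820) = 47/1910 + √391/1910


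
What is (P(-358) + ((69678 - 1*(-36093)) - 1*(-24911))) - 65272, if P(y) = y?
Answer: 65052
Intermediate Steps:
(P(-358) + ((69678 - 1*(-36093)) - 1*(-24911))) - 65272 = (-358 + ((69678 - 1*(-36093)) - 1*(-24911))) - 65272 = (-358 + ((69678 + 36093) + 24911)) - 65272 = (-358 + (105771 + 24911)) - 65272 = (-358 + 130682) - 65272 = 130324 - 65272 = 65052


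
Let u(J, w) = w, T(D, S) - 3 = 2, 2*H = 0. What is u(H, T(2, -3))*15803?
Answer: 79015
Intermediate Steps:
H = 0 (H = (½)*0 = 0)
T(D, S) = 5 (T(D, S) = 3 + 2 = 5)
u(H, T(2, -3))*15803 = 5*15803 = 79015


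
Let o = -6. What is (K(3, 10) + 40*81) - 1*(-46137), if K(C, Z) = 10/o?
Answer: 148126/3 ≈ 49375.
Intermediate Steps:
K(C, Z) = -5/3 (K(C, Z) = 10/(-6) = 10*(-⅙) = -5/3)
(K(3, 10) + 40*81) - 1*(-46137) = (-5/3 + 40*81) - 1*(-46137) = (-5/3 + 3240) + 46137 = 9715/3 + 46137 = 148126/3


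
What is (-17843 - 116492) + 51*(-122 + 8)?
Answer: -140149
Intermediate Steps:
(-17843 - 116492) + 51*(-122 + 8) = -134335 + 51*(-114) = -134335 - 5814 = -140149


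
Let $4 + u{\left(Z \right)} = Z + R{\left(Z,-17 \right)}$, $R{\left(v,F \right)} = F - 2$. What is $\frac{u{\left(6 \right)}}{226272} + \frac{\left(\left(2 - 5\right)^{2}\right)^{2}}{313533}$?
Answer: $\frac{1444219}{7882637664} \approx 0.00018322$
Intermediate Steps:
$R{\left(v,F \right)} = -2 + F$
$u{\left(Z \right)} = -23 + Z$ ($u{\left(Z \right)} = -4 + \left(Z - 19\right) = -4 + \left(-19 + Z\right) = -23 + Z$)
$\frac{u{\left(6 \right)}}{226272} + \frac{\left(\left(2 - 5\right)^{2}\right)^{2}}{313533} = \frac{-23 + 6}{226272} + \frac{\left(\left(2 - 5\right)^{2}\right)^{2}}{313533} = \left(-17\right) \frac{1}{226272} + \left(\left(-3\right)^{2}\right)^{2} \cdot \frac{1}{313533} = - \frac{17}{226272} + 9^{2} \cdot \frac{1}{313533} = - \frac{17}{226272} + 81 \cdot \frac{1}{313533} = - \frac{17}{226272} + \frac{9}{34837} = \frac{1444219}{7882637664}$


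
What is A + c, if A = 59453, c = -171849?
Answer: -112396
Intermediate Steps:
A + c = 59453 - 171849 = -112396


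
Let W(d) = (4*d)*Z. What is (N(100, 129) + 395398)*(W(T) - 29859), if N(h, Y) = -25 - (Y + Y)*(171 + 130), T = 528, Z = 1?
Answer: -8815638105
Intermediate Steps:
N(h, Y) = -25 - 602*Y (N(h, Y) = -25 - 2*Y*301 = -25 - 602*Y)
W(d) = 4*d (W(d) = (4*d)*1 = 4*d)
(N(100, 129) + 395398)*(W(T) - 29859) = ((-25 - 602*129) + 395398)*(4*528 - 29859) = ((-25 - 77658) + 395398)*(2112 - 29859) = (-77683 + 395398)*(-27747) = 317715*(-27747) = -8815638105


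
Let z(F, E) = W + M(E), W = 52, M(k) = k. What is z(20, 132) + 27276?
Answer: 27460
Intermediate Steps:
z(F, E) = 52 + E
z(20, 132) + 27276 = (52 + 132) + 27276 = 184 + 27276 = 27460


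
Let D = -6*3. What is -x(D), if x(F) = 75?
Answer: -75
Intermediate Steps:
D = -18
-x(D) = -1*75 = -75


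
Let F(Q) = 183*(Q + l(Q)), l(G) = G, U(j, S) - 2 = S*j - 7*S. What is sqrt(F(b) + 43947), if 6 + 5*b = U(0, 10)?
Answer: sqrt(963255)/5 ≈ 196.29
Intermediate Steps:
U(j, S) = 2 - 7*S + S*j (U(j, S) = 2 + (S*j - 7*S) = 2 + (-7*S + S*j) = 2 - 7*S + S*j)
b = -74/5 (b = -6/5 + (2 - 7*10 + 10*0)/5 = -6/5 + (2 - 70 + 0)/5 = -6/5 + (1/5)*(-68) = -6/5 - 68/5 = -74/5 ≈ -14.800)
F(Q) = 366*Q (F(Q) = 183*(Q + Q) = 183*(2*Q) = 366*Q)
sqrt(F(b) + 43947) = sqrt(366*(-74/5) + 43947) = sqrt(-27084/5 + 43947) = sqrt(192651/5) = sqrt(963255)/5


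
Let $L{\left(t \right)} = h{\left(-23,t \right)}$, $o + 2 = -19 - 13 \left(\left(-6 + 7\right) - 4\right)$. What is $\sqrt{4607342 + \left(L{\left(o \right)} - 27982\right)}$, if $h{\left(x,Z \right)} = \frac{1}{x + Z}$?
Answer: $\frac{\sqrt{114483995}}{5} \approx 2139.9$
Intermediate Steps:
$o = 18$ ($o = -2 - \left(19 + 13 \left(\left(-6 + 7\right) - 4\right)\right) = -2 - \left(19 + 13 \left(1 - 4\right)\right) = -2 - -20 = -2 + \left(-19 + 39\right) = -2 + 20 = 18$)
$h{\left(x,Z \right)} = \frac{1}{Z + x}$
$L{\left(t \right)} = \frac{1}{-23 + t}$ ($L{\left(t \right)} = \frac{1}{t - 23} = \frac{1}{-23 + t}$)
$\sqrt{4607342 + \left(L{\left(o \right)} - 27982\right)} = \sqrt{4607342 + \left(\frac{1}{-23 + 18} - 27982\right)} = \sqrt{4607342 - \left(27982 - \frac{1}{-5}\right)} = \sqrt{4607342 - \frac{139911}{5}} = \sqrt{\frac{22896799}{5}} = \frac{\sqrt{114483995}}{5}$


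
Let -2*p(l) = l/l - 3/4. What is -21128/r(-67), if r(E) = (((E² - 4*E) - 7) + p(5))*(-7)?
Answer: 169024/265993 ≈ 0.63545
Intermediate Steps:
p(l) = -⅛ (p(l) = -(l/l - 3/4)/2 = -(1 - 3*¼)/2 = -(1 - ¾)/2 = -½*¼ = -⅛)
r(E) = 399/8 - 7*E² + 28*E (r(E) = (((E² - 4*E) - 7) - ⅛)*(-7) = ((-7 + E² - 4*E) - ⅛)*(-7) = (-57/8 + E² - 4*E)*(-7) = 399/8 - 7*E² + 28*E)
-21128/r(-67) = -21128/(399/8 - 7*(-67)² + 28*(-67)) = -21128/(399/8 - 7*4489 - 1876) = -21128/(399/8 - 31423 - 1876) = -21128/(-265993/8) = -21128*(-8/265993) = 169024/265993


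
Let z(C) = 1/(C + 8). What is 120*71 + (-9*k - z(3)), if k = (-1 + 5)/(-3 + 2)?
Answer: 94115/11 ≈ 8555.9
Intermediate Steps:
k = -4 (k = 4/(-1) = 4*(-1) = -4)
z(C) = 1/(8 + C)
120*71 + (-9*k - z(3)) = 120*71 + (-9*(-4) - 1/(8 + 3)) = 8520 + (36 - 1/11) = 8520 + 395/11 = 94115/11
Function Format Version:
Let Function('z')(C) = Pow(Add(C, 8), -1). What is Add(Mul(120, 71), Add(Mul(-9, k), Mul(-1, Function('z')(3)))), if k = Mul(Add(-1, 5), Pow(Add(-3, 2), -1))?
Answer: Rational(94115, 11) ≈ 8555.9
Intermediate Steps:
k = -4 (k = Mul(4, Pow(-1, -1)) = Mul(4, -1) = -4)
Function('z')(C) = Pow(Add(8, C), -1)
Add(Mul(120, 71), Add(Mul(-9, k), Mul(-1, Function('z')(3)))) = Add(Mul(120, 71), Add(Mul(-9, -4), Mul(-1, Pow(Add(8, 3), -1)))) = Add(8520, Add(36, Mul(-1, Pow(11, -1)))) = Add(8520, Add(36, Mul(-1, Rational(1, 11)))) = Add(8520, Add(36, Rational(-1, 11))) = Add(8520, Rational(395, 11)) = Rational(94115, 11)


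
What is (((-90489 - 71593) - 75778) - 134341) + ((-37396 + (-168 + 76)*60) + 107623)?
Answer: -307494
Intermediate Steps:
(((-90489 - 71593) - 75778) - 134341) + ((-37396 + (-168 + 76)*60) + 107623) = ((-162082 - 75778) - 134341) + ((-37396 - 92*60) + 107623) = (-237860 - 134341) + ((-37396 - 5520) + 107623) = -372201 + (-42916 + 107623) = -372201 + 64707 = -307494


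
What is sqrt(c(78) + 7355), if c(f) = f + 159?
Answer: 2*sqrt(1898) ≈ 87.132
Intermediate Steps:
c(f) = 159 + f
sqrt(c(78) + 7355) = sqrt((159 + 78) + 7355) = sqrt(237 + 7355) = sqrt(7592) = 2*sqrt(1898)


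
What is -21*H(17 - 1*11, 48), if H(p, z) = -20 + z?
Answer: -588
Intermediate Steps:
-21*H(17 - 1*11, 48) = -21*(-20 + 48) = -21*28 = -588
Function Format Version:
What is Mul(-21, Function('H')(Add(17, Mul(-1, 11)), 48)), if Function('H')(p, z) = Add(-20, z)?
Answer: -588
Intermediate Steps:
Mul(-21, Function('H')(Add(17, Mul(-1, 11)), 48)) = Mul(-21, Add(-20, 48)) = Mul(-21, 28) = -588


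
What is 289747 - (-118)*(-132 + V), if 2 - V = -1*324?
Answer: 312639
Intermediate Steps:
V = 326 (V = 2 - (-1)*324 = 2 - 1*(-324) = 2 + 324 = 326)
289747 - (-118)*(-132 + V) = 289747 - (-118)*(-132 + 326) = 289747 - (-118)*194 = 289747 - 1*(-22892) = 289747 + 22892 = 312639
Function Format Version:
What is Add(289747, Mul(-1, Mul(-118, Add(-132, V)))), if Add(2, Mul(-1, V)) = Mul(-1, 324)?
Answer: 312639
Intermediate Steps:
V = 326 (V = Add(2, Mul(-1, Mul(-1, 324))) = Add(2, Mul(-1, -324)) = Add(2, 324) = 326)
Add(289747, Mul(-1, Mul(-118, Add(-132, V)))) = Add(289747, Mul(-1, Mul(-118, Add(-132, 326)))) = Add(289747, Mul(-1, Mul(-118, 194))) = Add(289747, Mul(-1, -22892)) = Add(289747, 22892) = 312639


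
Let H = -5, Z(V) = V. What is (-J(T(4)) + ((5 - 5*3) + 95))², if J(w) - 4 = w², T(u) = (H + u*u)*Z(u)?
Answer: 3441025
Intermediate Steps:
T(u) = u*(-5 + u²) (T(u) = (-5 + u*u)*u = (-5 + u²)*u = u*(-5 + u²))
J(w) = 4 + w²
(-J(T(4)) + ((5 - 5*3) + 95))² = (-(4 + (4*(-5 + 4²))²) + ((5 - 5*3) + 95))² = (-(4 + (4*(-5 + 16))²) + ((5 - 15) + 95))² = (-(4 + (4*11)²) + (-10 + 95))² = (-(4 + 44²) + 85)² = (-(4 + 1936) + 85)² = (-1*1940 + 85)² = (-1940 + 85)² = (-1855)² = 3441025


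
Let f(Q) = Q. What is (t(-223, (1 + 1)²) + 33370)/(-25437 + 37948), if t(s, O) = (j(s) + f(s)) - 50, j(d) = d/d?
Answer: 33098/12511 ≈ 2.6455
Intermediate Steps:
j(d) = 1
t(s, O) = -49 + s (t(s, O) = (1 + s) - 50 = -49 + s)
(t(-223, (1 + 1)²) + 33370)/(-25437 + 37948) = ((-49 - 223) + 33370)/(-25437 + 37948) = (-272 + 33370)/12511 = 33098*(1/12511) = 33098/12511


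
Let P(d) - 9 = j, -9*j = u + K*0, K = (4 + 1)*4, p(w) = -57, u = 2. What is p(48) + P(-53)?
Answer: -434/9 ≈ -48.222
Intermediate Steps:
K = 20 (K = 5*4 = 20)
j = -2/9 (j = -(2 + 20*0)/9 = -(2 + 0)/9 = -1/9*2 = -2/9 ≈ -0.22222)
P(d) = 79/9 (P(d) = 9 - 2/9 = 79/9)
p(48) + P(-53) = -57 + 79/9 = -434/9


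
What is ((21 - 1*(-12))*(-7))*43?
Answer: -9933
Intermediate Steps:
((21 - 1*(-12))*(-7))*43 = ((21 + 12)*(-7))*43 = (33*(-7))*43 = -231*43 = -9933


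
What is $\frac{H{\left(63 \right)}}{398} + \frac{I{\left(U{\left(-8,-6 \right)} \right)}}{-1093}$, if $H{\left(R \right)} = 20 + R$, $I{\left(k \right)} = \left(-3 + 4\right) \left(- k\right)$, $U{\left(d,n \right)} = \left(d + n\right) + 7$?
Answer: $\frac{87933}{435014} \approx 0.20214$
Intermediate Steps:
$U{\left(d,n \right)} = 7 + d + n$
$I{\left(k \right)} = - k$ ($I{\left(k \right)} = 1 \left(- k\right) = - k$)
$\frac{H{\left(63 \right)}}{398} + \frac{I{\left(U{\left(-8,-6 \right)} \right)}}{-1093} = \frac{20 + 63}{398} + \frac{\left(-1\right) \left(7 - 8 - 6\right)}{-1093} = 83 \cdot \frac{1}{398} + \left(-1\right) \left(-7\right) \left(- \frac{1}{1093}\right) = \frac{83}{398} + 7 \left(- \frac{1}{1093}\right) = \frac{83}{398} - \frac{7}{1093} = \frac{87933}{435014}$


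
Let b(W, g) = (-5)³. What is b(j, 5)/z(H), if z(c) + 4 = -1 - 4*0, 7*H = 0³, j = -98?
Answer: 25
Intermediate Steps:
H = 0 (H = (⅐)*0³ = (⅐)*0 = 0)
b(W, g) = -125
z(c) = -5 (z(c) = -4 + (-1 - 4*0) = -4 + (-1 + 0) = -4 - 1 = -5)
b(j, 5)/z(H) = -125/(-5) = -125*(-⅕) = 25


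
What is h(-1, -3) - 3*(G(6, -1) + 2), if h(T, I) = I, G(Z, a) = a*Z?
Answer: 9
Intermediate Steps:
G(Z, a) = Z*a
h(-1, -3) - 3*(G(6, -1) + 2) = -3 - 3*(6*(-1) + 2) = -3 - 3*(-6 + 2) = -3 - 3*(-4) = -3 - 1*(-12) = -3 + 12 = 9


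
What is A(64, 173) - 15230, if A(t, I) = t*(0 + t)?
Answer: -11134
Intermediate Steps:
A(t, I) = t² (A(t, I) = t*t = t²)
A(64, 173) - 15230 = 64² - 15230 = 4096 - 15230 = -11134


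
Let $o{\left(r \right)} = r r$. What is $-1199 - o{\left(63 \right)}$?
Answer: $-5168$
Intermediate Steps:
$o{\left(r \right)} = r^{2}$
$-1199 - o{\left(63 \right)} = -1199 - 63^{2} = -1199 - 3969 = -5168$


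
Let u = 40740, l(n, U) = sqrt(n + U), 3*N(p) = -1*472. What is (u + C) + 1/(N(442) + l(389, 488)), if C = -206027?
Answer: -35518690133/214891 - 9*sqrt(877)/214891 ≈ -1.6529e+5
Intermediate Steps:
N(p) = -472/3 (N(p) = (-1*472)/3 = (1/3)*(-472) = -472/3)
l(n, U) = sqrt(U + n)
(u + C) + 1/(N(442) + l(389, 488)) = (40740 - 206027) + 1/(-472/3 + sqrt(488 + 389)) = -165287 + 1/(-472/3 + sqrt(877))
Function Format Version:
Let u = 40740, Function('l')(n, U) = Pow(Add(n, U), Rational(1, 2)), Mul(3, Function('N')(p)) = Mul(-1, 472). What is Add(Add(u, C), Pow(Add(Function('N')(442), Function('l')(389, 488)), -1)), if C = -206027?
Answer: Add(Rational(-35518690133, 214891), Mul(Rational(-9, 214891), Pow(877, Rational(1, 2)))) ≈ -1.6529e+5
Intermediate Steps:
Function('N')(p) = Rational(-472, 3) (Function('N')(p) = Mul(Rational(1, 3), Mul(-1, 472)) = Mul(Rational(1, 3), -472) = Rational(-472, 3))
Function('l')(n, U) = Pow(Add(U, n), Rational(1, 2))
Add(Add(u, C), Pow(Add(Function('N')(442), Function('l')(389, 488)), -1)) = Add(Add(40740, -206027), Pow(Add(Rational(-472, 3), Pow(Add(488, 389), Rational(1, 2))), -1)) = Add(-165287, Pow(Add(Rational(-472, 3), Pow(877, Rational(1, 2))), -1))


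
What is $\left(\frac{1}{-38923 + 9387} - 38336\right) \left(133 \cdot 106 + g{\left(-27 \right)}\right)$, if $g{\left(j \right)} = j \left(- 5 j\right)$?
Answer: $- \frac{11835849289941}{29536} \approx -4.0073 \cdot 10^{8}$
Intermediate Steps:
$g{\left(j \right)} = - 5 j^{2}$
$\left(\frac{1}{-38923 + 9387} - 38336\right) \left(133 \cdot 106 + g{\left(-27 \right)}\right) = \left(\frac{1}{-38923 + 9387} - 38336\right) \left(133 \cdot 106 - 5 \left(-27\right)^{2}\right) = \left(\frac{1}{-29536} - 38336\right) \left(14098 - 3645\right) = \left(- \frac{1}{29536} - 38336\right) \left(14098 - 3645\right) = \left(- \frac{1132292097}{29536}\right) 10453 = - \frac{11835849289941}{29536}$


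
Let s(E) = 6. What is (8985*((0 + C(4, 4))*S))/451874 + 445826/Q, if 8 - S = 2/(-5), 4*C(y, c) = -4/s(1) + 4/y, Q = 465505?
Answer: 408769943243/420699212740 ≈ 0.97164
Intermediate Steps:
C(y, c) = -⅙ + 1/y (C(y, c) = (-4/6 + 4/y)/4 = (-4*⅙ + 4/y)/4 = (-⅔ + 4/y)/4 = -⅙ + 1/y)
S = 42/5 (S = 8 - 2/(-5) = 8 - 2*(-1)/5 = 8 - 1*(-⅖) = 8 + ⅖ = 42/5 ≈ 8.4000)
(8985*((0 + C(4, 4))*S))/451874 + 445826/Q = (8985*((0 + (⅙)*(6 - 1*4)/4)*(42/5)))/451874 + 445826/465505 = (8985*((0 + (⅙)*(¼)*(6 - 4))*(42/5)))*(1/451874) + 445826*(1/465505) = (8985*((0 + (⅙)*(¼)*2)*(42/5)))*(1/451874) + 445826/465505 = (8985*((0 + 1/12)*(42/5)))*(1/451874) + 445826/465505 = (8985*((1/12)*(42/5)))*(1/451874) + 445826/465505 = (8985*(7/10))*(1/451874) + 445826/465505 = (12579/2)*(1/451874) + 445826/465505 = 12579/903748 + 445826/465505 = 408769943243/420699212740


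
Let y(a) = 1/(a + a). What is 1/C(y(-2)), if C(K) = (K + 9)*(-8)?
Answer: -1/70 ≈ -0.014286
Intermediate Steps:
y(a) = 1/(2*a)
C(K) = -72 - 8*K (C(K) = (9 + K)*(-8) = -72 - 8*K)
1/C(y(-2)) = 1/(-72 - 4/(-2)) = 1/(-72 - 4*(-1)/2) = 1/(-72 - 8*(-1/4)) = 1/(-72 + 2) = 1/(-70) = -1/70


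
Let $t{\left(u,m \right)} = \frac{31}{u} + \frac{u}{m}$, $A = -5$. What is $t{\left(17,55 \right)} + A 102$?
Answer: $- \frac{474856}{935} \approx -507.87$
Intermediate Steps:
$t{\left(17,55 \right)} + A 102 = \left(\frac{31}{17} + \frac{17}{55}\right) - 510 = \frac{1994}{935} - 510 = - \frac{474856}{935}$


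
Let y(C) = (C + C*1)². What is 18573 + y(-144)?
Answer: 101517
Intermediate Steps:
y(C) = 4*C² (y(C) = (C + C)² = (2*C)² = 4*C²)
18573 + y(-144) = 18573 + 4*(-144)² = 18573 + 4*20736 = 18573 + 82944 = 101517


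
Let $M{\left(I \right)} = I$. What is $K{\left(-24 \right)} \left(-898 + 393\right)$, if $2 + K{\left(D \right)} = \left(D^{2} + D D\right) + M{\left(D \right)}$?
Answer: $-568630$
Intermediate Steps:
$K{\left(D \right)} = -2 + D + 2 D^{2}$ ($K{\left(D \right)} = -2 + \left(\left(D^{2} + D D\right) + D\right) = -2 + \left(\left(D^{2} + D^{2}\right) + D\right) = -2 + \left(2 D^{2} + D\right) = -2 + \left(D + 2 D^{2}\right) = -2 + D + 2 D^{2}$)
$K{\left(-24 \right)} \left(-898 + 393\right) = \left(-2 - 24 + 2 \left(-24\right)^{2}\right) \left(-898 + 393\right) = \left(-2 - 24 + 2 \cdot 576\right) \left(-505\right) = \left(-2 - 24 + 1152\right) \left(-505\right) = 1126 \left(-505\right) = -568630$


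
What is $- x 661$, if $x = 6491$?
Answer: $-4290551$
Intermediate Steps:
$- x 661 = \left(-1\right) 6491 \cdot 661 = \left(-6491\right) 661 = -4290551$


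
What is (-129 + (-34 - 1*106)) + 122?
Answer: -147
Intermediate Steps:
(-129 + (-34 - 1*106)) + 122 = (-129 + (-34 - 106)) + 122 = (-129 - 140) + 122 = -269 + 122 = -147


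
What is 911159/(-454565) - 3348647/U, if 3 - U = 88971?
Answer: 1441113729643/40441738920 ≈ 35.634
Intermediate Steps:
U = -88968 (U = 3 - 1*88971 = 3 - 88971 = -88968)
911159/(-454565) - 3348647/U = 911159/(-454565) - 3348647/(-88968) = 911159*(-1/454565) - 3348647*(-1/88968) = -911159/454565 + 3348647/88968 = 1441113729643/40441738920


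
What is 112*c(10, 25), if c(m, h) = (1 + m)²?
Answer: 13552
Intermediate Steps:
112*c(10, 25) = 112*(1 + 10)² = 112*11² = 112*121 = 13552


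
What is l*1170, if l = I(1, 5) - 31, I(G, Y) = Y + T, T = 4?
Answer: -25740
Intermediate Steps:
I(G, Y) = 4 + Y (I(G, Y) = Y + 4 = 4 + Y)
l = -22 (l = (4 + 5) - 31 = 9 - 31 = -22)
l*1170 = -22*1170 = -25740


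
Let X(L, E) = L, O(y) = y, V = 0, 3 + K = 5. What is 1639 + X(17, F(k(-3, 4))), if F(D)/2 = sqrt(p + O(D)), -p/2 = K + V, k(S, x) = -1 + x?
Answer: 1656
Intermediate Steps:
K = 2 (K = -3 + 5 = 2)
p = -4 (p = -2*(2 + 0) = -2*2 = -4)
F(D) = 2*sqrt(-4 + D)
1639 + X(17, F(k(-3, 4))) = 1639 + 17 = 1656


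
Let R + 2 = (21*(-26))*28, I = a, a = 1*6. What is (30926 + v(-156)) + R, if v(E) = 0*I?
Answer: 15636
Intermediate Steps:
a = 6
I = 6
R = -15290 (R = -2 + (21*(-26))*28 = -2 - 546*28 = -2 - 15288 = -15290)
v(E) = 0 (v(E) = 0*6 = 0)
(30926 + v(-156)) + R = (30926 + 0) - 15290 = 30926 - 15290 = 15636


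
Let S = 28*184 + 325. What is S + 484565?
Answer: 490042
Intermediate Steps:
S = 5477 (S = 5152 + 325 = 5477)
S + 484565 = 5477 + 484565 = 490042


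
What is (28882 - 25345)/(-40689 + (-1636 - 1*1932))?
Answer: -3537/44257 ≈ -0.079920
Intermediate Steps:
(28882 - 25345)/(-40689 + (-1636 - 1*1932)) = 3537/(-40689 + (-1636 - 1932)) = 3537/(-40689 - 3568) = 3537/(-44257) = 3537*(-1/44257) = -3537/44257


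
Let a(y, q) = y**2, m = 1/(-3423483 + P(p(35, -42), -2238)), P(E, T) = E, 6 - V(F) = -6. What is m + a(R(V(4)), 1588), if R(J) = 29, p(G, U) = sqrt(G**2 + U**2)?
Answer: 201157517244833/239188486700 - sqrt(61)/1674319406900 ≈ 841.00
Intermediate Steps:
V(F) = 12 (V(F) = 6 - 1*(-6) = 6 + 6 = 12)
m = 1/(-3423483 + 7*sqrt(61)) (m = 1/(-3423483 + sqrt(35**2 + (-42)**2)) = 1/(-3423483 + sqrt(1225 + 1764)) = 1/(-3423483 + sqrt(2989)) = 1/(-3423483 + 7*sqrt(61)) ≈ -2.9210e-7)
m + a(R(V(4)), 1588) = (-69867/239188486700 - sqrt(61)/1674319406900) + 29**2 = (-69867/239188486700 - sqrt(61)/1674319406900) + 841 = 201157517244833/239188486700 - sqrt(61)/1674319406900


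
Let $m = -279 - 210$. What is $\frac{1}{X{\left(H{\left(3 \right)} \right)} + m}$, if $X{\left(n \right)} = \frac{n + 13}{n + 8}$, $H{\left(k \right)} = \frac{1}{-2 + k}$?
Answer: $- \frac{9}{4387} \approx -0.0020515$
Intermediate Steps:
$X{\left(n \right)} = \frac{13 + n}{8 + n}$
$m = -489$ ($m = -279 - 210 = -489$)
$\frac{1}{X{\left(H{\left(3 \right)} \right)} + m} = \frac{1}{\frac{13 + \frac{1}{-2 + 3}}{8 + \frac{1}{-2 + 3}} - 489} = \frac{1}{\frac{13 + 1^{-1}}{8 + 1^{-1}} - 489} = \frac{1}{\frac{13 + 1}{8 + 1} - 489} = \frac{1}{\frac{1}{9} \cdot 14 - 489} = \frac{1}{\frac{14}{9} - 489} = \frac{1}{- \frac{4387}{9}} = - \frac{9}{4387}$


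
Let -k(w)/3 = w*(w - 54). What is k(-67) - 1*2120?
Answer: -26441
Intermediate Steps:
k(w) = -3*w*(-54 + w) (k(w) = -3*w*(w - 54) = -3*w*(-54 + w))
k(-67) - 1*2120 = 3*(-67)*(54 - 1*(-67)) - 1*2120 = 3*(-67)*(54 + 67) - 2120 = 3*(-67)*121 - 2120 = -24321 - 2120 = -26441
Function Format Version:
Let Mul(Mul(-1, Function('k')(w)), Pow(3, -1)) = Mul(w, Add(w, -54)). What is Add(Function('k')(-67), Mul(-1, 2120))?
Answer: -26441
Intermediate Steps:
Function('k')(w) = Mul(-3, w, Add(-54, w)) (Function('k')(w) = Mul(-3, Mul(w, Add(w, -54))) = Mul(-3, Mul(w, Add(-54, w))) = Mul(-3, w, Add(-54, w)))
Add(Function('k')(-67), Mul(-1, 2120)) = Add(Mul(3, -67, Add(54, Mul(-1, -67))), Mul(-1, 2120)) = Add(Mul(3, -67, Add(54, 67)), -2120) = Add(Mul(3, -67, 121), -2120) = Add(-24321, -2120) = -26441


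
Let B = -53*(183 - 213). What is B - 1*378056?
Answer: -376466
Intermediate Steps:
B = 1590 (B = -53*(-30) = 1590)
B - 1*378056 = 1590 - 1*378056 = 1590 - 378056 = -376466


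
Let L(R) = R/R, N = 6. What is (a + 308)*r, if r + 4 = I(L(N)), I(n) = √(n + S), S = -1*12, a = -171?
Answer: -548 + 137*I*√11 ≈ -548.0 + 454.38*I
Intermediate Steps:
L(R) = 1
S = -12
I(n) = √(-12 + n) (I(n) = √(n - 12) = √(-12 + n))
r = -4 + I*√11 (r = -4 + √(-12 + 1) = -4 + √(-11) = -4 + I*√11 ≈ -4.0 + 3.3166*I)
(a + 308)*r = (-171 + 308)*(-4 + I*√11) = 137*(-4 + I*√11) = -548 + 137*I*√11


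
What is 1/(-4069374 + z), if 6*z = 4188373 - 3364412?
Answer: -6/23592283 ≈ -2.5432e-7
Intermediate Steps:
z = 823961/6 (z = (4188373 - 3364412)/6 = (1/6)*823961 = 823961/6 ≈ 1.3733e+5)
1/(-4069374 + z) = 1/(-4069374 + 823961/6) = 1/(-23592283/6) = -6/23592283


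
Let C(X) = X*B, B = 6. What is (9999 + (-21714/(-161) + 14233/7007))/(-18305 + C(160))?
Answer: -1633511912/2795337545 ≈ -0.58437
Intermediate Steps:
C(X) = 6*X (C(X) = X*6 = 6*X)
(9999 + (-21714/(-161) + 14233/7007))/(-18305 + C(160)) = (9999 + (-21714/(-161) + 14233/7007))/(-18305 + 6*160) = (9999 + (-21714*(-1/161) + 14233*(1/7007)))/(-18305 + 960) = (9999 + (3102/23 + 14233/7007))/(-17345) = (9999 + 22063073/161161)*(-1/17345) = (1633511912/161161)*(-1/17345) = -1633511912/2795337545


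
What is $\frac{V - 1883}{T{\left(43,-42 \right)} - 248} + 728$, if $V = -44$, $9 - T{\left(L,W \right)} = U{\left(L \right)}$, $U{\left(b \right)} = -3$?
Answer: $\frac{173735}{236} \approx 736.17$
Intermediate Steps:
$T{\left(L,W \right)} = 12$ ($T{\left(L,W \right)} = 9 - -3 = 9 + 3 = 12$)
$\frac{V - 1883}{T{\left(43,-42 \right)} - 248} + 728 = \frac{-44 - 1883}{12 - 248} + 728 = - \frac{1927}{-236} + 728 = \left(-1927\right) \left(- \frac{1}{236}\right) + 728 = \frac{1927}{236} + 728 = \frac{173735}{236}$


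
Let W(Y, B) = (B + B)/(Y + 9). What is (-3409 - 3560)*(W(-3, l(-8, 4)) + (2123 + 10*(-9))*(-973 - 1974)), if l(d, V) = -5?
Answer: 41753039834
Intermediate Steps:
W(Y, B) = 2*B/(9 + Y) (W(Y, B) = (2*B)/(9 + Y) = 2*B/(9 + Y))
(-3409 - 3560)*(W(-3, l(-8, 4)) + (2123 + 10*(-9))*(-973 - 1974)) = (-3409 - 3560)*(2*(-5)/(9 - 3) + (2123 + 10*(-9))*(-973 - 1974)) = -6969*(2*(-5)/6 + (2123 - 90)*(-2947)) = -6969*(2*(-5)*(⅙) + 2033*(-2947)) = -6969*(-5/3 - 5991251) = -6969*(-17973758/3) = 41753039834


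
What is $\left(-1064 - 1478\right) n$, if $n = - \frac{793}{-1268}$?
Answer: $- \frac{1007903}{634} \approx -1589.8$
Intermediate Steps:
$n = \frac{793}{1268}$ ($n = \left(-793\right) \left(- \frac{1}{1268}\right) = \frac{793}{1268} \approx 0.62539$)
$\left(-1064 - 1478\right) n = \left(-1064 - 1478\right) \frac{793}{1268} = \left(-2542\right) \frac{793}{1268} = - \frac{1007903}{634}$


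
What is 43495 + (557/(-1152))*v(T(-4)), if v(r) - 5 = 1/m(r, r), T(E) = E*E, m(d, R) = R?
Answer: 89072747/2048 ≈ 43493.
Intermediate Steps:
T(E) = E²
v(r) = 5 + 1/r
43495 + (557/(-1152))*v(T(-4)) = 43495 + (557/(-1152))*(5 + 1/((-4)²)) = 43495 + (557*(-1/1152))*(5 + 1/16) = 43495 - 557*(5 + 1/16)/1152 = 43495 - 557/1152*81/16 = 43495 - 5013/2048 = 89072747/2048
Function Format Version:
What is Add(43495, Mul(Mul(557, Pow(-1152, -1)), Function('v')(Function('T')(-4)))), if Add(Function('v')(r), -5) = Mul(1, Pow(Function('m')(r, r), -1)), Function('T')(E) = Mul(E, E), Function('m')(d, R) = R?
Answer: Rational(89072747, 2048) ≈ 43493.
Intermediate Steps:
Function('T')(E) = Pow(E, 2)
Function('v')(r) = Add(5, Pow(r, -1)) (Function('v')(r) = Add(5, Mul(1, Pow(r, -1))) = Add(5, Pow(r, -1)))
Add(43495, Mul(Mul(557, Pow(-1152, -1)), Function('v')(Function('T')(-4)))) = Add(43495, Mul(Mul(557, Pow(-1152, -1)), Add(5, Pow(Pow(-4, 2), -1)))) = Add(43495, Mul(Mul(557, Rational(-1, 1152)), Add(5, Pow(16, -1)))) = Add(43495, Mul(Rational(-557, 1152), Add(5, Rational(1, 16)))) = Add(43495, Mul(Rational(-557, 1152), Rational(81, 16))) = Add(43495, Rational(-5013, 2048)) = Rational(89072747, 2048)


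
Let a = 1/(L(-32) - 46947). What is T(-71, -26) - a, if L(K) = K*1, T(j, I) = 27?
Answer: 1268434/46979 ≈ 27.000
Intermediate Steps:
L(K) = K
a = -1/46979 (a = 1/(-32 - 46947) = 1/(-46979) = -1/46979 ≈ -2.1286e-5)
T(-71, -26) - a = 27 - 1*(-1/46979) = 27 + 1/46979 = 1268434/46979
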